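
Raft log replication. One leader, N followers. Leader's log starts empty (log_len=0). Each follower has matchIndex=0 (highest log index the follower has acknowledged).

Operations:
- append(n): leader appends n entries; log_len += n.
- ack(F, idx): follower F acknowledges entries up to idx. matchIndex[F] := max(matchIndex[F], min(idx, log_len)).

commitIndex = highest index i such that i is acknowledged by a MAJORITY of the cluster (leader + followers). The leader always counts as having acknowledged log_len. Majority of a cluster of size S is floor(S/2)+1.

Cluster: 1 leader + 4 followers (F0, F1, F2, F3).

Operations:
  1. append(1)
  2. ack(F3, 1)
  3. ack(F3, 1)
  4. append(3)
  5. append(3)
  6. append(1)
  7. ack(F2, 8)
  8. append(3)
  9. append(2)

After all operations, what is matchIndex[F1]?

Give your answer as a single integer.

Answer: 0

Derivation:
Op 1: append 1 -> log_len=1
Op 2: F3 acks idx 1 -> match: F0=0 F1=0 F2=0 F3=1; commitIndex=0
Op 3: F3 acks idx 1 -> match: F0=0 F1=0 F2=0 F3=1; commitIndex=0
Op 4: append 3 -> log_len=4
Op 5: append 3 -> log_len=7
Op 6: append 1 -> log_len=8
Op 7: F2 acks idx 8 -> match: F0=0 F1=0 F2=8 F3=1; commitIndex=1
Op 8: append 3 -> log_len=11
Op 9: append 2 -> log_len=13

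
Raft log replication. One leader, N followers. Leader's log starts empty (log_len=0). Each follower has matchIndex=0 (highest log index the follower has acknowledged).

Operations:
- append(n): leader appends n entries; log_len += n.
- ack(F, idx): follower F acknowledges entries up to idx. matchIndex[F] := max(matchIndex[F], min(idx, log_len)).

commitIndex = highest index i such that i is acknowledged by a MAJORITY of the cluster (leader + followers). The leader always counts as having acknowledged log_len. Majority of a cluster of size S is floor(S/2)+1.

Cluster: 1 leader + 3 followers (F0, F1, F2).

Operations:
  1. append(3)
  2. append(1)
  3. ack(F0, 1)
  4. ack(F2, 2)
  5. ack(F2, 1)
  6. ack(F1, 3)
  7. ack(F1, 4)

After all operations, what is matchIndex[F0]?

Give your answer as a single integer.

Op 1: append 3 -> log_len=3
Op 2: append 1 -> log_len=4
Op 3: F0 acks idx 1 -> match: F0=1 F1=0 F2=0; commitIndex=0
Op 4: F2 acks idx 2 -> match: F0=1 F1=0 F2=2; commitIndex=1
Op 5: F2 acks idx 1 -> match: F0=1 F1=0 F2=2; commitIndex=1
Op 6: F1 acks idx 3 -> match: F0=1 F1=3 F2=2; commitIndex=2
Op 7: F1 acks idx 4 -> match: F0=1 F1=4 F2=2; commitIndex=2

Answer: 1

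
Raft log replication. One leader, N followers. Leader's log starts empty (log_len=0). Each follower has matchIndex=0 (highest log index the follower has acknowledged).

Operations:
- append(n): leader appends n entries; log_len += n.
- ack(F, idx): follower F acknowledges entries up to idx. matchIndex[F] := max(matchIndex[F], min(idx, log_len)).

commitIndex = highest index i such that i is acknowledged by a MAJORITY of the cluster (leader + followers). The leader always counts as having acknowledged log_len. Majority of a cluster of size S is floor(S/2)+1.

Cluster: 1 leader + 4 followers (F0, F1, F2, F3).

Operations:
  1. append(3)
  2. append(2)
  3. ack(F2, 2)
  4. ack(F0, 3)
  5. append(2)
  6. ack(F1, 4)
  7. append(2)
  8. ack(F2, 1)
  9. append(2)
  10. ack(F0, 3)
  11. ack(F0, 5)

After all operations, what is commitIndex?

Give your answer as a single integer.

Answer: 4

Derivation:
Op 1: append 3 -> log_len=3
Op 2: append 2 -> log_len=5
Op 3: F2 acks idx 2 -> match: F0=0 F1=0 F2=2 F3=0; commitIndex=0
Op 4: F0 acks idx 3 -> match: F0=3 F1=0 F2=2 F3=0; commitIndex=2
Op 5: append 2 -> log_len=7
Op 6: F1 acks idx 4 -> match: F0=3 F1=4 F2=2 F3=0; commitIndex=3
Op 7: append 2 -> log_len=9
Op 8: F2 acks idx 1 -> match: F0=3 F1=4 F2=2 F3=0; commitIndex=3
Op 9: append 2 -> log_len=11
Op 10: F0 acks idx 3 -> match: F0=3 F1=4 F2=2 F3=0; commitIndex=3
Op 11: F0 acks idx 5 -> match: F0=5 F1=4 F2=2 F3=0; commitIndex=4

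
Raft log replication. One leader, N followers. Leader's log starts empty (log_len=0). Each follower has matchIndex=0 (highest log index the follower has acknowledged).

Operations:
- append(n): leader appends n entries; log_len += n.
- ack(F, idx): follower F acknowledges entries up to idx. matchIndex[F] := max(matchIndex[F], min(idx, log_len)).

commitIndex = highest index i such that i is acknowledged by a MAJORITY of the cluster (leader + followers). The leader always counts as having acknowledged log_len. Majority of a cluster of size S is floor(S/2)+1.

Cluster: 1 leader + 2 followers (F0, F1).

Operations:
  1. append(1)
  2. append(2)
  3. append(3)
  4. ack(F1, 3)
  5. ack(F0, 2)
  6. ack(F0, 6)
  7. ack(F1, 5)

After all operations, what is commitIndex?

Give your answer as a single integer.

Answer: 6

Derivation:
Op 1: append 1 -> log_len=1
Op 2: append 2 -> log_len=3
Op 3: append 3 -> log_len=6
Op 4: F1 acks idx 3 -> match: F0=0 F1=3; commitIndex=3
Op 5: F0 acks idx 2 -> match: F0=2 F1=3; commitIndex=3
Op 6: F0 acks idx 6 -> match: F0=6 F1=3; commitIndex=6
Op 7: F1 acks idx 5 -> match: F0=6 F1=5; commitIndex=6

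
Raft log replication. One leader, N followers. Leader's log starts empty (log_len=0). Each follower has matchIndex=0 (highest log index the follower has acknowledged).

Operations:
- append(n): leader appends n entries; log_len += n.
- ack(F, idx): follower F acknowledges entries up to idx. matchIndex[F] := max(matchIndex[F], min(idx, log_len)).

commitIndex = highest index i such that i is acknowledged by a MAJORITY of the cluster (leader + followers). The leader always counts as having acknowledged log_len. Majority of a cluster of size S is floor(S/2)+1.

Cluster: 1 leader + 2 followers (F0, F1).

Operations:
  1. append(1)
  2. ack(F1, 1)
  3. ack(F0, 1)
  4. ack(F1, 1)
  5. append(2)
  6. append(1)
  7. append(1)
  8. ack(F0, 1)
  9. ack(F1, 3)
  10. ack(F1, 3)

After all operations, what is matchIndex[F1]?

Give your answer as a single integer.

Op 1: append 1 -> log_len=1
Op 2: F1 acks idx 1 -> match: F0=0 F1=1; commitIndex=1
Op 3: F0 acks idx 1 -> match: F0=1 F1=1; commitIndex=1
Op 4: F1 acks idx 1 -> match: F0=1 F1=1; commitIndex=1
Op 5: append 2 -> log_len=3
Op 6: append 1 -> log_len=4
Op 7: append 1 -> log_len=5
Op 8: F0 acks idx 1 -> match: F0=1 F1=1; commitIndex=1
Op 9: F1 acks idx 3 -> match: F0=1 F1=3; commitIndex=3
Op 10: F1 acks idx 3 -> match: F0=1 F1=3; commitIndex=3

Answer: 3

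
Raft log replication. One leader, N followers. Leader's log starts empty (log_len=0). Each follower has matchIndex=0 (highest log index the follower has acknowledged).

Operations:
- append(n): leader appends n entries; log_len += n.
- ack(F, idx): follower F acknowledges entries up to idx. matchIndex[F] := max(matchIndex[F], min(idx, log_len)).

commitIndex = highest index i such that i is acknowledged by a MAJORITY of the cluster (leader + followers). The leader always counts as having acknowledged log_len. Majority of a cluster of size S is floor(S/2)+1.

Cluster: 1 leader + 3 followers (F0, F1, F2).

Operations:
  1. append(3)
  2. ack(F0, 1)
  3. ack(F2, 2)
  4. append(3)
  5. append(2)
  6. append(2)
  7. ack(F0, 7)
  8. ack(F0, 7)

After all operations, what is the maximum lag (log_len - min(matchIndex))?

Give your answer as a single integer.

Op 1: append 3 -> log_len=3
Op 2: F0 acks idx 1 -> match: F0=1 F1=0 F2=0; commitIndex=0
Op 3: F2 acks idx 2 -> match: F0=1 F1=0 F2=2; commitIndex=1
Op 4: append 3 -> log_len=6
Op 5: append 2 -> log_len=8
Op 6: append 2 -> log_len=10
Op 7: F0 acks idx 7 -> match: F0=7 F1=0 F2=2; commitIndex=2
Op 8: F0 acks idx 7 -> match: F0=7 F1=0 F2=2; commitIndex=2

Answer: 10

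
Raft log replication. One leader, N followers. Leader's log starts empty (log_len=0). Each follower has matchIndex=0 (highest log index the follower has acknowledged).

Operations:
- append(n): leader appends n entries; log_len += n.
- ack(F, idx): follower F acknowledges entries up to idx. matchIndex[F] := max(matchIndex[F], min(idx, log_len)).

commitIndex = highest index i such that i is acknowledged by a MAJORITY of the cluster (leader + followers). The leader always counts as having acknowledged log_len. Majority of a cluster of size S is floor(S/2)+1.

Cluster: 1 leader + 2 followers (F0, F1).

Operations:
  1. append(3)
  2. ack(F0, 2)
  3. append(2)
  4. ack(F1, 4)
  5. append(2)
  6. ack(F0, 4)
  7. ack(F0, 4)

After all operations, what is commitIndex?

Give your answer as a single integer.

Answer: 4

Derivation:
Op 1: append 3 -> log_len=3
Op 2: F0 acks idx 2 -> match: F0=2 F1=0; commitIndex=2
Op 3: append 2 -> log_len=5
Op 4: F1 acks idx 4 -> match: F0=2 F1=4; commitIndex=4
Op 5: append 2 -> log_len=7
Op 6: F0 acks idx 4 -> match: F0=4 F1=4; commitIndex=4
Op 7: F0 acks idx 4 -> match: F0=4 F1=4; commitIndex=4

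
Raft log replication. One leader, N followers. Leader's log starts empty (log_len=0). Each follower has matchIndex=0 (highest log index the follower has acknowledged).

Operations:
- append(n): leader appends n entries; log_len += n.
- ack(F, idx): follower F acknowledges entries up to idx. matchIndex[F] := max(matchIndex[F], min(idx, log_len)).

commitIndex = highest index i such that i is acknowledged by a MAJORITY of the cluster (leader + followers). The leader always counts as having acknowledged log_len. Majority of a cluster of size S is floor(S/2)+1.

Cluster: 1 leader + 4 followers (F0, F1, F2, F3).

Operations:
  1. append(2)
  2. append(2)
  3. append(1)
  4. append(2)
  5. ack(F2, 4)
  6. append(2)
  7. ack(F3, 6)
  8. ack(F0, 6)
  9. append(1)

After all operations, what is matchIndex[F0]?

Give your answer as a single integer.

Answer: 6

Derivation:
Op 1: append 2 -> log_len=2
Op 2: append 2 -> log_len=4
Op 3: append 1 -> log_len=5
Op 4: append 2 -> log_len=7
Op 5: F2 acks idx 4 -> match: F0=0 F1=0 F2=4 F3=0; commitIndex=0
Op 6: append 2 -> log_len=9
Op 7: F3 acks idx 6 -> match: F0=0 F1=0 F2=4 F3=6; commitIndex=4
Op 8: F0 acks idx 6 -> match: F0=6 F1=0 F2=4 F3=6; commitIndex=6
Op 9: append 1 -> log_len=10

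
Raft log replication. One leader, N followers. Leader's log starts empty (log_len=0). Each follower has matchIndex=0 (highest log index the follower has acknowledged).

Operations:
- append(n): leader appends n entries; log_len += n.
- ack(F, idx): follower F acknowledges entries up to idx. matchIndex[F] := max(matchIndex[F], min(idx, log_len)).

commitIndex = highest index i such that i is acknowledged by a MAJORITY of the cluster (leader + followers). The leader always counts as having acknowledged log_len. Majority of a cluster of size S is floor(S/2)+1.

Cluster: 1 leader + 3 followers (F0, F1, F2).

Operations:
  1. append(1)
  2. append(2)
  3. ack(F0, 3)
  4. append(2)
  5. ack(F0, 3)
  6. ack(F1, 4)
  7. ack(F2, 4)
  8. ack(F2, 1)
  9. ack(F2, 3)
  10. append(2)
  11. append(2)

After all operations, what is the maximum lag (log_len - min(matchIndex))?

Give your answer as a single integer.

Answer: 6

Derivation:
Op 1: append 1 -> log_len=1
Op 2: append 2 -> log_len=3
Op 3: F0 acks idx 3 -> match: F0=3 F1=0 F2=0; commitIndex=0
Op 4: append 2 -> log_len=5
Op 5: F0 acks idx 3 -> match: F0=3 F1=0 F2=0; commitIndex=0
Op 6: F1 acks idx 4 -> match: F0=3 F1=4 F2=0; commitIndex=3
Op 7: F2 acks idx 4 -> match: F0=3 F1=4 F2=4; commitIndex=4
Op 8: F2 acks idx 1 -> match: F0=3 F1=4 F2=4; commitIndex=4
Op 9: F2 acks idx 3 -> match: F0=3 F1=4 F2=4; commitIndex=4
Op 10: append 2 -> log_len=7
Op 11: append 2 -> log_len=9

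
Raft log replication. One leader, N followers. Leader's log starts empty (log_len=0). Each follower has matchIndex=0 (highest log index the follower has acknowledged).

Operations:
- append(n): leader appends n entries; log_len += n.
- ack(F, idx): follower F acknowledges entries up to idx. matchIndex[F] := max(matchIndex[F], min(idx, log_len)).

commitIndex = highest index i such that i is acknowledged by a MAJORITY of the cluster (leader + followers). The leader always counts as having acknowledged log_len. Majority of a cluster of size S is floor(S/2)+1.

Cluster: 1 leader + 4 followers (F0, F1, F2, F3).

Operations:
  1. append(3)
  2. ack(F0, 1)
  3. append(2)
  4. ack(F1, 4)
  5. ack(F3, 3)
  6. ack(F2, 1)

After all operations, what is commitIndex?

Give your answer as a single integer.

Answer: 3

Derivation:
Op 1: append 3 -> log_len=3
Op 2: F0 acks idx 1 -> match: F0=1 F1=0 F2=0 F3=0; commitIndex=0
Op 3: append 2 -> log_len=5
Op 4: F1 acks idx 4 -> match: F0=1 F1=4 F2=0 F3=0; commitIndex=1
Op 5: F3 acks idx 3 -> match: F0=1 F1=4 F2=0 F3=3; commitIndex=3
Op 6: F2 acks idx 1 -> match: F0=1 F1=4 F2=1 F3=3; commitIndex=3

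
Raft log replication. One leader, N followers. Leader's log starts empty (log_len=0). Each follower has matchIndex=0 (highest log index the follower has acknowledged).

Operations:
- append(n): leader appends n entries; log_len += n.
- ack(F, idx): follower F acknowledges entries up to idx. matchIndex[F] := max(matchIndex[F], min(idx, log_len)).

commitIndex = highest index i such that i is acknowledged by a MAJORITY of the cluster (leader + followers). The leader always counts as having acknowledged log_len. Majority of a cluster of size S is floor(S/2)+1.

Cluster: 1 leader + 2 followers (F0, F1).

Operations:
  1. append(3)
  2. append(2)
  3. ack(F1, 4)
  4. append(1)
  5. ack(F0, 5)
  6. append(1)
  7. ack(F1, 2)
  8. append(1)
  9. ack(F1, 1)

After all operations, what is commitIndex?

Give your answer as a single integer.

Answer: 5

Derivation:
Op 1: append 3 -> log_len=3
Op 2: append 2 -> log_len=5
Op 3: F1 acks idx 4 -> match: F0=0 F1=4; commitIndex=4
Op 4: append 1 -> log_len=6
Op 5: F0 acks idx 5 -> match: F0=5 F1=4; commitIndex=5
Op 6: append 1 -> log_len=7
Op 7: F1 acks idx 2 -> match: F0=5 F1=4; commitIndex=5
Op 8: append 1 -> log_len=8
Op 9: F1 acks idx 1 -> match: F0=5 F1=4; commitIndex=5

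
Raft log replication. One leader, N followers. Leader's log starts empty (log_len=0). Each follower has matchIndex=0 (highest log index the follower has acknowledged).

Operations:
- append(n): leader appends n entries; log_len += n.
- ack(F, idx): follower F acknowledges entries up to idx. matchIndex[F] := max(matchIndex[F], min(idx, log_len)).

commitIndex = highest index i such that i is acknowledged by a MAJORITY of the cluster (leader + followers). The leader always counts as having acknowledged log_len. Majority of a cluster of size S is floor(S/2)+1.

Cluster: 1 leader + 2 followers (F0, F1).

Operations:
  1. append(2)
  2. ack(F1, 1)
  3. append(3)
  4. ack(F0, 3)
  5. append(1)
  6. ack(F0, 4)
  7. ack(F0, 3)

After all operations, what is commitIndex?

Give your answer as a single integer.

Answer: 4

Derivation:
Op 1: append 2 -> log_len=2
Op 2: F1 acks idx 1 -> match: F0=0 F1=1; commitIndex=1
Op 3: append 3 -> log_len=5
Op 4: F0 acks idx 3 -> match: F0=3 F1=1; commitIndex=3
Op 5: append 1 -> log_len=6
Op 6: F0 acks idx 4 -> match: F0=4 F1=1; commitIndex=4
Op 7: F0 acks idx 3 -> match: F0=4 F1=1; commitIndex=4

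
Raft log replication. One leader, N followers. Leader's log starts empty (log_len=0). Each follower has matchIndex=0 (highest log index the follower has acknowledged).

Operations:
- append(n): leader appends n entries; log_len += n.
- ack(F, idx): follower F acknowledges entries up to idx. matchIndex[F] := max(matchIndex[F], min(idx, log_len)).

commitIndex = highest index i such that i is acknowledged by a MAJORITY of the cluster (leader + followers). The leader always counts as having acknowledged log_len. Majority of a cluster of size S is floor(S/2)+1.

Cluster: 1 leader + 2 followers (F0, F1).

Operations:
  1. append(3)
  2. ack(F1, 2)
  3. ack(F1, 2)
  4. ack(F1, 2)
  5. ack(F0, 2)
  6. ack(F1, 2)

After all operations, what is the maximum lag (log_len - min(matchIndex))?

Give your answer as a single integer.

Op 1: append 3 -> log_len=3
Op 2: F1 acks idx 2 -> match: F0=0 F1=2; commitIndex=2
Op 3: F1 acks idx 2 -> match: F0=0 F1=2; commitIndex=2
Op 4: F1 acks idx 2 -> match: F0=0 F1=2; commitIndex=2
Op 5: F0 acks idx 2 -> match: F0=2 F1=2; commitIndex=2
Op 6: F1 acks idx 2 -> match: F0=2 F1=2; commitIndex=2

Answer: 1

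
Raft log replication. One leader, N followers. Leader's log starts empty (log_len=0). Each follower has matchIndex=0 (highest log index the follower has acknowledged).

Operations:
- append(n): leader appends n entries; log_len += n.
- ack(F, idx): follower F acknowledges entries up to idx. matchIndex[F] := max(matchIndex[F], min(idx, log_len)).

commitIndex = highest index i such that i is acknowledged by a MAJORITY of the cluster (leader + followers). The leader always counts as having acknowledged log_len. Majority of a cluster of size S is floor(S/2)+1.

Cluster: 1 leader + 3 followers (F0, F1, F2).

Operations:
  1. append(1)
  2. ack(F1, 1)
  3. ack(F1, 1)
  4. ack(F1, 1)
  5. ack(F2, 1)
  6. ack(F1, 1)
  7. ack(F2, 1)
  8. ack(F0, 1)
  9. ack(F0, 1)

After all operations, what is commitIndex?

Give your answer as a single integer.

Op 1: append 1 -> log_len=1
Op 2: F1 acks idx 1 -> match: F0=0 F1=1 F2=0; commitIndex=0
Op 3: F1 acks idx 1 -> match: F0=0 F1=1 F2=0; commitIndex=0
Op 4: F1 acks idx 1 -> match: F0=0 F1=1 F2=0; commitIndex=0
Op 5: F2 acks idx 1 -> match: F0=0 F1=1 F2=1; commitIndex=1
Op 6: F1 acks idx 1 -> match: F0=0 F1=1 F2=1; commitIndex=1
Op 7: F2 acks idx 1 -> match: F0=0 F1=1 F2=1; commitIndex=1
Op 8: F0 acks idx 1 -> match: F0=1 F1=1 F2=1; commitIndex=1
Op 9: F0 acks idx 1 -> match: F0=1 F1=1 F2=1; commitIndex=1

Answer: 1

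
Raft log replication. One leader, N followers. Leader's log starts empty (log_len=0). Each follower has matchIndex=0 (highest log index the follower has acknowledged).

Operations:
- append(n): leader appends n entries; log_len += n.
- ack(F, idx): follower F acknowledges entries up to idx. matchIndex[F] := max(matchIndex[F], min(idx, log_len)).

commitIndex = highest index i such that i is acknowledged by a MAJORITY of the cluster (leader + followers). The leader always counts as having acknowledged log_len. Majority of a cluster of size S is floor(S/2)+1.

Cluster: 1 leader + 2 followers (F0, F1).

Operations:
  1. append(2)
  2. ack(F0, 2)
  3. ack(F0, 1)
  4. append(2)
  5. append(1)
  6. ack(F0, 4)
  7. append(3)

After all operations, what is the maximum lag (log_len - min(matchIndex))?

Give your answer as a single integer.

Op 1: append 2 -> log_len=2
Op 2: F0 acks idx 2 -> match: F0=2 F1=0; commitIndex=2
Op 3: F0 acks idx 1 -> match: F0=2 F1=0; commitIndex=2
Op 4: append 2 -> log_len=4
Op 5: append 1 -> log_len=5
Op 6: F0 acks idx 4 -> match: F0=4 F1=0; commitIndex=4
Op 7: append 3 -> log_len=8

Answer: 8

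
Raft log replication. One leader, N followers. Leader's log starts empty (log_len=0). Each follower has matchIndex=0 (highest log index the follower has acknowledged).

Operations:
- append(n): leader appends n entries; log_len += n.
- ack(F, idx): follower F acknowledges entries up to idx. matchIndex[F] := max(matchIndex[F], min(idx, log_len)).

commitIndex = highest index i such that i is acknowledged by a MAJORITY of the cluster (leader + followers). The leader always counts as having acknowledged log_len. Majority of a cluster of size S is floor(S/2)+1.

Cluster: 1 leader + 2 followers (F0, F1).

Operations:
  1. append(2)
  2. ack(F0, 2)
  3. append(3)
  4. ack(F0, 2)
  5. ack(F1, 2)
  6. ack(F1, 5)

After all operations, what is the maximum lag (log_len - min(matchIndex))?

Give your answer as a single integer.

Op 1: append 2 -> log_len=2
Op 2: F0 acks idx 2 -> match: F0=2 F1=0; commitIndex=2
Op 3: append 3 -> log_len=5
Op 4: F0 acks idx 2 -> match: F0=2 F1=0; commitIndex=2
Op 5: F1 acks idx 2 -> match: F0=2 F1=2; commitIndex=2
Op 6: F1 acks idx 5 -> match: F0=2 F1=5; commitIndex=5

Answer: 3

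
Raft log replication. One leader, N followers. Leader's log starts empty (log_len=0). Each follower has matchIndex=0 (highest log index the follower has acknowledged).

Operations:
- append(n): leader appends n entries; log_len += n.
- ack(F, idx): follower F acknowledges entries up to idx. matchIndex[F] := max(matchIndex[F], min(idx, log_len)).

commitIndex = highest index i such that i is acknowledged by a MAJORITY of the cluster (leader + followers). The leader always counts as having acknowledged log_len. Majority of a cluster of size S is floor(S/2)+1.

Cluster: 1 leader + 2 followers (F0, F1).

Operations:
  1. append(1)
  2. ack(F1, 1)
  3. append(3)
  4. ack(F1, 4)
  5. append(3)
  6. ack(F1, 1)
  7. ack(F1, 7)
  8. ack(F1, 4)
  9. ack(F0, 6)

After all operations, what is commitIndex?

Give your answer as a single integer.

Answer: 7

Derivation:
Op 1: append 1 -> log_len=1
Op 2: F1 acks idx 1 -> match: F0=0 F1=1; commitIndex=1
Op 3: append 3 -> log_len=4
Op 4: F1 acks idx 4 -> match: F0=0 F1=4; commitIndex=4
Op 5: append 3 -> log_len=7
Op 6: F1 acks idx 1 -> match: F0=0 F1=4; commitIndex=4
Op 7: F1 acks idx 7 -> match: F0=0 F1=7; commitIndex=7
Op 8: F1 acks idx 4 -> match: F0=0 F1=7; commitIndex=7
Op 9: F0 acks idx 6 -> match: F0=6 F1=7; commitIndex=7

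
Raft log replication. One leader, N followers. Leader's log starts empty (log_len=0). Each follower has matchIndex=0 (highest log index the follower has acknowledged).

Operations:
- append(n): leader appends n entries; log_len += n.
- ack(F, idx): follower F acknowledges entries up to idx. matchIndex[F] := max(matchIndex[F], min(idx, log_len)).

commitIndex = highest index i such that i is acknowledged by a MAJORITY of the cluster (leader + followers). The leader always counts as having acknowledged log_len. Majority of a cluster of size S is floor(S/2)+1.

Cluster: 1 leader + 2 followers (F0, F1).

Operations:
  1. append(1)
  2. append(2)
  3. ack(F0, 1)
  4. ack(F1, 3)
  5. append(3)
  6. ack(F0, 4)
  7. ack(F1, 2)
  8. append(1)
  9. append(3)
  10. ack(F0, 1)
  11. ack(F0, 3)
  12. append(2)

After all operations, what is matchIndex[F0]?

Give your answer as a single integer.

Op 1: append 1 -> log_len=1
Op 2: append 2 -> log_len=3
Op 3: F0 acks idx 1 -> match: F0=1 F1=0; commitIndex=1
Op 4: F1 acks idx 3 -> match: F0=1 F1=3; commitIndex=3
Op 5: append 3 -> log_len=6
Op 6: F0 acks idx 4 -> match: F0=4 F1=3; commitIndex=4
Op 7: F1 acks idx 2 -> match: F0=4 F1=3; commitIndex=4
Op 8: append 1 -> log_len=7
Op 9: append 3 -> log_len=10
Op 10: F0 acks idx 1 -> match: F0=4 F1=3; commitIndex=4
Op 11: F0 acks idx 3 -> match: F0=4 F1=3; commitIndex=4
Op 12: append 2 -> log_len=12

Answer: 4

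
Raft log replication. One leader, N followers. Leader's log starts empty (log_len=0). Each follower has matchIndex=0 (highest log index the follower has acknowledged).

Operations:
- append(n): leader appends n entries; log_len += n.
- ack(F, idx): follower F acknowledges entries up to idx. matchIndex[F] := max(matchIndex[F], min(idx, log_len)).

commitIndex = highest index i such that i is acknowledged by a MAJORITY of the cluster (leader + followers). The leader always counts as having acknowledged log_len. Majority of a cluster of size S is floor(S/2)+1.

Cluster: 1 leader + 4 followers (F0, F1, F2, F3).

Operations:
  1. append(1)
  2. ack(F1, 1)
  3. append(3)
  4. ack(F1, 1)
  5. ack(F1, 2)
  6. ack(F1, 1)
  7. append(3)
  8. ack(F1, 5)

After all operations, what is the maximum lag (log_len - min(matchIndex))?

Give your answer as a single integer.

Op 1: append 1 -> log_len=1
Op 2: F1 acks idx 1 -> match: F0=0 F1=1 F2=0 F3=0; commitIndex=0
Op 3: append 3 -> log_len=4
Op 4: F1 acks idx 1 -> match: F0=0 F1=1 F2=0 F3=0; commitIndex=0
Op 5: F1 acks idx 2 -> match: F0=0 F1=2 F2=0 F3=0; commitIndex=0
Op 6: F1 acks idx 1 -> match: F0=0 F1=2 F2=0 F3=0; commitIndex=0
Op 7: append 3 -> log_len=7
Op 8: F1 acks idx 5 -> match: F0=0 F1=5 F2=0 F3=0; commitIndex=0

Answer: 7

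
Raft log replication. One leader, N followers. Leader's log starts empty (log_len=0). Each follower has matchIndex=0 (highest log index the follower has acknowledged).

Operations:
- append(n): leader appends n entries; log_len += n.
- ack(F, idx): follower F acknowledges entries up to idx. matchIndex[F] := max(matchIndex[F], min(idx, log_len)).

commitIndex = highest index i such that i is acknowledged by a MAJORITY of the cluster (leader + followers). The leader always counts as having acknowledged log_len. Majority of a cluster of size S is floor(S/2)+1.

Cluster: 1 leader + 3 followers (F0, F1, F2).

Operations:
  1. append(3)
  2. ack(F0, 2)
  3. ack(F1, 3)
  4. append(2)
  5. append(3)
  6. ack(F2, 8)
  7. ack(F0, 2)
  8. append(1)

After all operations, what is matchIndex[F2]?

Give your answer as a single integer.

Answer: 8

Derivation:
Op 1: append 3 -> log_len=3
Op 2: F0 acks idx 2 -> match: F0=2 F1=0 F2=0; commitIndex=0
Op 3: F1 acks idx 3 -> match: F0=2 F1=3 F2=0; commitIndex=2
Op 4: append 2 -> log_len=5
Op 5: append 3 -> log_len=8
Op 6: F2 acks idx 8 -> match: F0=2 F1=3 F2=8; commitIndex=3
Op 7: F0 acks idx 2 -> match: F0=2 F1=3 F2=8; commitIndex=3
Op 8: append 1 -> log_len=9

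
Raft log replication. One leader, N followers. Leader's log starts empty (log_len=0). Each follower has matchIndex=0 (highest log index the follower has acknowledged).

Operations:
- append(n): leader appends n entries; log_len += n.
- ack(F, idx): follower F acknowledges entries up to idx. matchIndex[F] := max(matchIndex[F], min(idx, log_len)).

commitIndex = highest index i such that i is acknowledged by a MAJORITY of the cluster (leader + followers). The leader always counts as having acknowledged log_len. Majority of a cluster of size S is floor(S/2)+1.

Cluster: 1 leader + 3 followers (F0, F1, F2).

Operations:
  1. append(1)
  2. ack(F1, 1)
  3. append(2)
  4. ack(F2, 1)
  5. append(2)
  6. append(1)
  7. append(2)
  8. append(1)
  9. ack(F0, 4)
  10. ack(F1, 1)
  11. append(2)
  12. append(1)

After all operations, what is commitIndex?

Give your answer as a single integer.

Answer: 1

Derivation:
Op 1: append 1 -> log_len=1
Op 2: F1 acks idx 1 -> match: F0=0 F1=1 F2=0; commitIndex=0
Op 3: append 2 -> log_len=3
Op 4: F2 acks idx 1 -> match: F0=0 F1=1 F2=1; commitIndex=1
Op 5: append 2 -> log_len=5
Op 6: append 1 -> log_len=6
Op 7: append 2 -> log_len=8
Op 8: append 1 -> log_len=9
Op 9: F0 acks idx 4 -> match: F0=4 F1=1 F2=1; commitIndex=1
Op 10: F1 acks idx 1 -> match: F0=4 F1=1 F2=1; commitIndex=1
Op 11: append 2 -> log_len=11
Op 12: append 1 -> log_len=12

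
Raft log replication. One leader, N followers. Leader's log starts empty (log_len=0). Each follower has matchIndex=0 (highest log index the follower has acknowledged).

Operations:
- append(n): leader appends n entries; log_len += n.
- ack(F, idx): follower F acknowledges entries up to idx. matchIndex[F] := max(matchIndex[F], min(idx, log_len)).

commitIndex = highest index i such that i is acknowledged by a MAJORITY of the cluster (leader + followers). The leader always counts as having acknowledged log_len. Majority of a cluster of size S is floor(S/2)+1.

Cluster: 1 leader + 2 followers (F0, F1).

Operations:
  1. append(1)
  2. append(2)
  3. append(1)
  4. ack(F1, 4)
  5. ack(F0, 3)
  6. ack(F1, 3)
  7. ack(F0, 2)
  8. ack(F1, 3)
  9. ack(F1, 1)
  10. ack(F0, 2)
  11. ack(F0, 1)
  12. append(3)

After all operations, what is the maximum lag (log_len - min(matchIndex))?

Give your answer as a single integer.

Answer: 4

Derivation:
Op 1: append 1 -> log_len=1
Op 2: append 2 -> log_len=3
Op 3: append 1 -> log_len=4
Op 4: F1 acks idx 4 -> match: F0=0 F1=4; commitIndex=4
Op 5: F0 acks idx 3 -> match: F0=3 F1=4; commitIndex=4
Op 6: F1 acks idx 3 -> match: F0=3 F1=4; commitIndex=4
Op 7: F0 acks idx 2 -> match: F0=3 F1=4; commitIndex=4
Op 8: F1 acks idx 3 -> match: F0=3 F1=4; commitIndex=4
Op 9: F1 acks idx 1 -> match: F0=3 F1=4; commitIndex=4
Op 10: F0 acks idx 2 -> match: F0=3 F1=4; commitIndex=4
Op 11: F0 acks idx 1 -> match: F0=3 F1=4; commitIndex=4
Op 12: append 3 -> log_len=7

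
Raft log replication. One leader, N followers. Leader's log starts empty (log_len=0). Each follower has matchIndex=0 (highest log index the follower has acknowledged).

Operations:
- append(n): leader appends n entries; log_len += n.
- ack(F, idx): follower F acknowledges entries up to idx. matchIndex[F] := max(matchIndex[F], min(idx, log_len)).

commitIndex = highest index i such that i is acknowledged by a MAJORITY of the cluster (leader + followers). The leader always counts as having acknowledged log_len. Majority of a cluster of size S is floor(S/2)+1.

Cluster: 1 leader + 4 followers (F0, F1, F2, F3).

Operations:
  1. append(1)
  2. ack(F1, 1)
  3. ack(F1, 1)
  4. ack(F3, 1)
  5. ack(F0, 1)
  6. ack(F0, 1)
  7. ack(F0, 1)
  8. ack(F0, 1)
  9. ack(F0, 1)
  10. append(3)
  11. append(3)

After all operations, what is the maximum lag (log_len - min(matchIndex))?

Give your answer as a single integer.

Op 1: append 1 -> log_len=1
Op 2: F1 acks idx 1 -> match: F0=0 F1=1 F2=0 F3=0; commitIndex=0
Op 3: F1 acks idx 1 -> match: F0=0 F1=1 F2=0 F3=0; commitIndex=0
Op 4: F3 acks idx 1 -> match: F0=0 F1=1 F2=0 F3=1; commitIndex=1
Op 5: F0 acks idx 1 -> match: F0=1 F1=1 F2=0 F3=1; commitIndex=1
Op 6: F0 acks idx 1 -> match: F0=1 F1=1 F2=0 F3=1; commitIndex=1
Op 7: F0 acks idx 1 -> match: F0=1 F1=1 F2=0 F3=1; commitIndex=1
Op 8: F0 acks idx 1 -> match: F0=1 F1=1 F2=0 F3=1; commitIndex=1
Op 9: F0 acks idx 1 -> match: F0=1 F1=1 F2=0 F3=1; commitIndex=1
Op 10: append 3 -> log_len=4
Op 11: append 3 -> log_len=7

Answer: 7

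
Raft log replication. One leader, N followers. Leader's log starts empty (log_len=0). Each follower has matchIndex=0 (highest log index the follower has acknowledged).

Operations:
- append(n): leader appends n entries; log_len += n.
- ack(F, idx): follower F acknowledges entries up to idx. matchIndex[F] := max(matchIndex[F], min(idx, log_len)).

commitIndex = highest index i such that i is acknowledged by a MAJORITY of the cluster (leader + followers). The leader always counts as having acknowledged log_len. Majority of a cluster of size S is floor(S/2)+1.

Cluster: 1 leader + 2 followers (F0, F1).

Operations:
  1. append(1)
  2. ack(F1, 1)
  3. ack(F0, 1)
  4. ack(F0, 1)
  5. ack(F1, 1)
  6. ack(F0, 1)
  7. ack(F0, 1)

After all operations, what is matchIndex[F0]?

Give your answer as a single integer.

Answer: 1

Derivation:
Op 1: append 1 -> log_len=1
Op 2: F1 acks idx 1 -> match: F0=0 F1=1; commitIndex=1
Op 3: F0 acks idx 1 -> match: F0=1 F1=1; commitIndex=1
Op 4: F0 acks idx 1 -> match: F0=1 F1=1; commitIndex=1
Op 5: F1 acks idx 1 -> match: F0=1 F1=1; commitIndex=1
Op 6: F0 acks idx 1 -> match: F0=1 F1=1; commitIndex=1
Op 7: F0 acks idx 1 -> match: F0=1 F1=1; commitIndex=1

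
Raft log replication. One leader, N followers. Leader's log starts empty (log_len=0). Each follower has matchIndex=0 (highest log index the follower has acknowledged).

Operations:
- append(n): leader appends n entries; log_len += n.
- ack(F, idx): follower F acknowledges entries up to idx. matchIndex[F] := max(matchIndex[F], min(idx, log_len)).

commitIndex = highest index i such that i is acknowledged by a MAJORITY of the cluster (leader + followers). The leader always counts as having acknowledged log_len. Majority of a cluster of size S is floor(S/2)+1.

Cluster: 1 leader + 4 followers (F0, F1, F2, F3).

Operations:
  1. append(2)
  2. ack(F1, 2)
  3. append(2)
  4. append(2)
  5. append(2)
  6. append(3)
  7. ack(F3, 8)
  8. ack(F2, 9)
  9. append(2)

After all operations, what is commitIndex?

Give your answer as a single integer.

Op 1: append 2 -> log_len=2
Op 2: F1 acks idx 2 -> match: F0=0 F1=2 F2=0 F3=0; commitIndex=0
Op 3: append 2 -> log_len=4
Op 4: append 2 -> log_len=6
Op 5: append 2 -> log_len=8
Op 6: append 3 -> log_len=11
Op 7: F3 acks idx 8 -> match: F0=0 F1=2 F2=0 F3=8; commitIndex=2
Op 8: F2 acks idx 9 -> match: F0=0 F1=2 F2=9 F3=8; commitIndex=8
Op 9: append 2 -> log_len=13

Answer: 8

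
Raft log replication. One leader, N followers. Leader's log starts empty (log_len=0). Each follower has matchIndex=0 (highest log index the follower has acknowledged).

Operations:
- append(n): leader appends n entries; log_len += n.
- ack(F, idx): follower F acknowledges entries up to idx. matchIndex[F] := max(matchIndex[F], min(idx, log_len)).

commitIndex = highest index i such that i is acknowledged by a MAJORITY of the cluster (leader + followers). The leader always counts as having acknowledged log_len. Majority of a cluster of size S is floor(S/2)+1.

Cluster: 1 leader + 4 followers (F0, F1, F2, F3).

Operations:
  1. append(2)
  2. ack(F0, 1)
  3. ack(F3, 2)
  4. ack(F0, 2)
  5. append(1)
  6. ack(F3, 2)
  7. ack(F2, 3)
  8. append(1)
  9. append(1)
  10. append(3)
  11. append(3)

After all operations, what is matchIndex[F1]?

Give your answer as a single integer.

Op 1: append 2 -> log_len=2
Op 2: F0 acks idx 1 -> match: F0=1 F1=0 F2=0 F3=0; commitIndex=0
Op 3: F3 acks idx 2 -> match: F0=1 F1=0 F2=0 F3=2; commitIndex=1
Op 4: F0 acks idx 2 -> match: F0=2 F1=0 F2=0 F3=2; commitIndex=2
Op 5: append 1 -> log_len=3
Op 6: F3 acks idx 2 -> match: F0=2 F1=0 F2=0 F3=2; commitIndex=2
Op 7: F2 acks idx 3 -> match: F0=2 F1=0 F2=3 F3=2; commitIndex=2
Op 8: append 1 -> log_len=4
Op 9: append 1 -> log_len=5
Op 10: append 3 -> log_len=8
Op 11: append 3 -> log_len=11

Answer: 0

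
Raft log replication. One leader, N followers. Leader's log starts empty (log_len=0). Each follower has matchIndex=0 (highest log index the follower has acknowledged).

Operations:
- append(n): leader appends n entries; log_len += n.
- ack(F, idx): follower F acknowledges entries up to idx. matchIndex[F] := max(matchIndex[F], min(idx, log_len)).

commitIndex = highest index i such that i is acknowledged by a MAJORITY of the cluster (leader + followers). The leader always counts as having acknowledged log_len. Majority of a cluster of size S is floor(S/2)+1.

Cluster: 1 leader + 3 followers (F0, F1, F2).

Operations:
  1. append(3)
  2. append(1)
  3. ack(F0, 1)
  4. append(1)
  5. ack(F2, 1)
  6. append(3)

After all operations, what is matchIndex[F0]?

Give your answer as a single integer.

Answer: 1

Derivation:
Op 1: append 3 -> log_len=3
Op 2: append 1 -> log_len=4
Op 3: F0 acks idx 1 -> match: F0=1 F1=0 F2=0; commitIndex=0
Op 4: append 1 -> log_len=5
Op 5: F2 acks idx 1 -> match: F0=1 F1=0 F2=1; commitIndex=1
Op 6: append 3 -> log_len=8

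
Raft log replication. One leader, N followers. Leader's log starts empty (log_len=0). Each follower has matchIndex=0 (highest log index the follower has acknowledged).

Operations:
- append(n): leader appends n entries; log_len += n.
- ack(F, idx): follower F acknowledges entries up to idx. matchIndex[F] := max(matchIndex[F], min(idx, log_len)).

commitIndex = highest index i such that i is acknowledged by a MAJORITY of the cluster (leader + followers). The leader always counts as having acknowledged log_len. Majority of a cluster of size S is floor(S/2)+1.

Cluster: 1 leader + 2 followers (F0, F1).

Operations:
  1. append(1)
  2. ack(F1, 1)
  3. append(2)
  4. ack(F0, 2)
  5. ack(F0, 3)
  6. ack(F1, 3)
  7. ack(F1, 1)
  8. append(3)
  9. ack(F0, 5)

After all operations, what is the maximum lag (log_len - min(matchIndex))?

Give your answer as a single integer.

Answer: 3

Derivation:
Op 1: append 1 -> log_len=1
Op 2: F1 acks idx 1 -> match: F0=0 F1=1; commitIndex=1
Op 3: append 2 -> log_len=3
Op 4: F0 acks idx 2 -> match: F0=2 F1=1; commitIndex=2
Op 5: F0 acks idx 3 -> match: F0=3 F1=1; commitIndex=3
Op 6: F1 acks idx 3 -> match: F0=3 F1=3; commitIndex=3
Op 7: F1 acks idx 1 -> match: F0=3 F1=3; commitIndex=3
Op 8: append 3 -> log_len=6
Op 9: F0 acks idx 5 -> match: F0=5 F1=3; commitIndex=5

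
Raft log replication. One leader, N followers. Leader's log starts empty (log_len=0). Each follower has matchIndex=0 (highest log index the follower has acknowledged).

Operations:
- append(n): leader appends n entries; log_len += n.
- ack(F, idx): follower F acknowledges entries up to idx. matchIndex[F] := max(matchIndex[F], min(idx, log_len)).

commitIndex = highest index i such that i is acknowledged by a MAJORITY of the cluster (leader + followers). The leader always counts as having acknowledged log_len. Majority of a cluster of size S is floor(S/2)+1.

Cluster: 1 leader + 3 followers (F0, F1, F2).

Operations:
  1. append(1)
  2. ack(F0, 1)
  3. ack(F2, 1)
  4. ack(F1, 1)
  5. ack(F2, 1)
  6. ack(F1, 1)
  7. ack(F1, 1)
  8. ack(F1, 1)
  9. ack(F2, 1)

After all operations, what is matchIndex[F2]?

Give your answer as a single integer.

Answer: 1

Derivation:
Op 1: append 1 -> log_len=1
Op 2: F0 acks idx 1 -> match: F0=1 F1=0 F2=0; commitIndex=0
Op 3: F2 acks idx 1 -> match: F0=1 F1=0 F2=1; commitIndex=1
Op 4: F1 acks idx 1 -> match: F0=1 F1=1 F2=1; commitIndex=1
Op 5: F2 acks idx 1 -> match: F0=1 F1=1 F2=1; commitIndex=1
Op 6: F1 acks idx 1 -> match: F0=1 F1=1 F2=1; commitIndex=1
Op 7: F1 acks idx 1 -> match: F0=1 F1=1 F2=1; commitIndex=1
Op 8: F1 acks idx 1 -> match: F0=1 F1=1 F2=1; commitIndex=1
Op 9: F2 acks idx 1 -> match: F0=1 F1=1 F2=1; commitIndex=1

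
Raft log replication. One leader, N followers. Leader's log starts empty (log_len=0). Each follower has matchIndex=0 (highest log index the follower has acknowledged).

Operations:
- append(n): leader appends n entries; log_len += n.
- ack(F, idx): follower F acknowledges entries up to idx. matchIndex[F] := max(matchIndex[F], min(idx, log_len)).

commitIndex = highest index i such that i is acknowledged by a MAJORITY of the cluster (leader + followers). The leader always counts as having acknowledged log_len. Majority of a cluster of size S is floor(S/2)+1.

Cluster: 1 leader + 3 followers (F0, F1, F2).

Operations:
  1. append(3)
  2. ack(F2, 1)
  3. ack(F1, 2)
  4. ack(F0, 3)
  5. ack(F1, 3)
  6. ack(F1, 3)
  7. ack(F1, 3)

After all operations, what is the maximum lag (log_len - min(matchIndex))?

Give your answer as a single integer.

Op 1: append 3 -> log_len=3
Op 2: F2 acks idx 1 -> match: F0=0 F1=0 F2=1; commitIndex=0
Op 3: F1 acks idx 2 -> match: F0=0 F1=2 F2=1; commitIndex=1
Op 4: F0 acks idx 3 -> match: F0=3 F1=2 F2=1; commitIndex=2
Op 5: F1 acks idx 3 -> match: F0=3 F1=3 F2=1; commitIndex=3
Op 6: F1 acks idx 3 -> match: F0=3 F1=3 F2=1; commitIndex=3
Op 7: F1 acks idx 3 -> match: F0=3 F1=3 F2=1; commitIndex=3

Answer: 2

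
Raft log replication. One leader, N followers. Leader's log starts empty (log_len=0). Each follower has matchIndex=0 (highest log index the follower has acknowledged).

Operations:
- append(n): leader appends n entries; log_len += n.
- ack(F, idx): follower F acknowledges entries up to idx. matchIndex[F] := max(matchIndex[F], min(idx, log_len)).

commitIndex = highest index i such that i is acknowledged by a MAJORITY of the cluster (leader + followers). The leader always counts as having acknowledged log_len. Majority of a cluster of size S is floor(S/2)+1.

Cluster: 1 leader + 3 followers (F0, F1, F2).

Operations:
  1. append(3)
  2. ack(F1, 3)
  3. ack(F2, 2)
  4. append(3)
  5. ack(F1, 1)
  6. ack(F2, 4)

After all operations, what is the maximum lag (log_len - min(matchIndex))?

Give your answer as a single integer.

Answer: 6

Derivation:
Op 1: append 3 -> log_len=3
Op 2: F1 acks idx 3 -> match: F0=0 F1=3 F2=0; commitIndex=0
Op 3: F2 acks idx 2 -> match: F0=0 F1=3 F2=2; commitIndex=2
Op 4: append 3 -> log_len=6
Op 5: F1 acks idx 1 -> match: F0=0 F1=3 F2=2; commitIndex=2
Op 6: F2 acks idx 4 -> match: F0=0 F1=3 F2=4; commitIndex=3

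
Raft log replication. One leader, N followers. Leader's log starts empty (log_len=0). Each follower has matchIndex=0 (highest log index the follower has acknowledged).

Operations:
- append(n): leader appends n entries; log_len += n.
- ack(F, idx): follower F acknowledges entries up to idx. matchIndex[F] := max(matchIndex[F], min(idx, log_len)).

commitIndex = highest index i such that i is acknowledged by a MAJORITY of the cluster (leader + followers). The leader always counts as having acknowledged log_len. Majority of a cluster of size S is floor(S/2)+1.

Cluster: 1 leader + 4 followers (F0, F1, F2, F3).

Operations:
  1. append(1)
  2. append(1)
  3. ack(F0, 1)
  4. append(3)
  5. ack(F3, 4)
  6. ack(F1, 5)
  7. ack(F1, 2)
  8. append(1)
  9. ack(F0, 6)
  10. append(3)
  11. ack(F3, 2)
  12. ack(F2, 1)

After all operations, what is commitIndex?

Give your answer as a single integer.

Answer: 5

Derivation:
Op 1: append 1 -> log_len=1
Op 2: append 1 -> log_len=2
Op 3: F0 acks idx 1 -> match: F0=1 F1=0 F2=0 F3=0; commitIndex=0
Op 4: append 3 -> log_len=5
Op 5: F3 acks idx 4 -> match: F0=1 F1=0 F2=0 F3=4; commitIndex=1
Op 6: F1 acks idx 5 -> match: F0=1 F1=5 F2=0 F3=4; commitIndex=4
Op 7: F1 acks idx 2 -> match: F0=1 F1=5 F2=0 F3=4; commitIndex=4
Op 8: append 1 -> log_len=6
Op 9: F0 acks idx 6 -> match: F0=6 F1=5 F2=0 F3=4; commitIndex=5
Op 10: append 3 -> log_len=9
Op 11: F3 acks idx 2 -> match: F0=6 F1=5 F2=0 F3=4; commitIndex=5
Op 12: F2 acks idx 1 -> match: F0=6 F1=5 F2=1 F3=4; commitIndex=5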